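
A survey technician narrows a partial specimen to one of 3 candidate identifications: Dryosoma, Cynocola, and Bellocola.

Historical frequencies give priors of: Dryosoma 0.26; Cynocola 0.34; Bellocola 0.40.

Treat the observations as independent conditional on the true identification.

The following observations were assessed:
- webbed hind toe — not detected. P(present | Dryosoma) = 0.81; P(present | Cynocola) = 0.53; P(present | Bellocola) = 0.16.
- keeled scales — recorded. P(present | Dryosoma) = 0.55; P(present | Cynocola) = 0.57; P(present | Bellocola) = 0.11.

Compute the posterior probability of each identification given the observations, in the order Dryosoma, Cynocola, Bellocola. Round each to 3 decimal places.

For each hypothesis, the unnormalized posterior weight is prior × product of the observation likelihoods (using 1 − P(present | H) for each absent observation):
  Dryosoma: 0.26 × (1 − 0.81) × 0.55 = 0.02717
  Cynocola: 0.34 × (1 − 0.53) × 0.57 = 0.091086
  Bellocola: 0.40 × (1 − 0.16) × 0.11 = 0.03696
Normalizing constant Z = 0.02717 + 0.091086 + 0.03696 = 0.15522.
P(Dryosoma | evidence) = 0.02717 / 0.15522 ≈ 0.175
P(Cynocola | evidence) = 0.091086 / 0.15522 ≈ 0.587
P(Bellocola | evidence) = 0.03696 / 0.15522 ≈ 0.238

0.175, 0.587, 0.238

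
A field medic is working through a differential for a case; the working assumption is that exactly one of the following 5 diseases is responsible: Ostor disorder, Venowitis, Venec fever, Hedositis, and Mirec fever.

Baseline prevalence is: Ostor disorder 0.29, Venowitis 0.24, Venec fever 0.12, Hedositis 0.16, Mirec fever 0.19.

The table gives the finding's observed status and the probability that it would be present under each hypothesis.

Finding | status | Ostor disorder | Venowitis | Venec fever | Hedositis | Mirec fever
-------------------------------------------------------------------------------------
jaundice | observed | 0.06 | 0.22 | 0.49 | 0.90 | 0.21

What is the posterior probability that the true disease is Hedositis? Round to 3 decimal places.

0.460

For each hypothesis, the unnormalized posterior weight is prior × likelihood:
  Ostor disorder: 0.29 × 0.06 = 0.0174
  Venowitis: 0.24 × 0.22 = 0.0528
  Venec fever: 0.12 × 0.49 = 0.0588
  Hedositis: 0.16 × 0.90 = 0.144
  Mirec fever: 0.19 × 0.21 = 0.0399
The unnormalized weights sum to 0.3129.
P(Hedositis | evidence) = 0.144 / 0.3129 ≈ 0.460.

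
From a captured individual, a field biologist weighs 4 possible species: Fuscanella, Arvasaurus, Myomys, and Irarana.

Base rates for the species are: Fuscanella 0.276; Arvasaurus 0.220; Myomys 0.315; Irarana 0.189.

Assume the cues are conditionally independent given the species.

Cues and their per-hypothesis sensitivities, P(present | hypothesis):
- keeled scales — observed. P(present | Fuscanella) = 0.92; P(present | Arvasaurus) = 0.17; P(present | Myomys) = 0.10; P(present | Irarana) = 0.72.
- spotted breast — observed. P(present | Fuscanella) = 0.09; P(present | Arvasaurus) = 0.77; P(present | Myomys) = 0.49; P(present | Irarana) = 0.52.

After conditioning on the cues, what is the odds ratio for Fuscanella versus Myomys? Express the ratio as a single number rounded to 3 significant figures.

1.48

Posterior odds equal prior odds times the likelihood ratio; only the two competing hypotheses matter.
  Fuscanella: 0.276 × 0.92 × 0.09 = 0.022853
  Myomys: 0.315 × 0.10 × 0.49 = 0.015435
Posterior odds = 0.022853 / 0.015435 ≈ 1.48.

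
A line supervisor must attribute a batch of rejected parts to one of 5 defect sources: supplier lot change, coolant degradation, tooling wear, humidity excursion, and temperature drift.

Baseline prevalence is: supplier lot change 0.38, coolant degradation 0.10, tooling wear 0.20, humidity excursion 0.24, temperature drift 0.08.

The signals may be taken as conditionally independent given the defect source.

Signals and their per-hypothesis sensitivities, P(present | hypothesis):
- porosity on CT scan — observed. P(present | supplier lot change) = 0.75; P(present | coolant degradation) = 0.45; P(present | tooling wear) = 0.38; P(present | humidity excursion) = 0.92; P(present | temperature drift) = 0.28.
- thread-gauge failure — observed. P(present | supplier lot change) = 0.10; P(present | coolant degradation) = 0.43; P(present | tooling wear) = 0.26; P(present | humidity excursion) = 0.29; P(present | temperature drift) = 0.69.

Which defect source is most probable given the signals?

Multiply each prior by the joint likelihood of the signal pattern:
  supplier lot change: 0.38 × 0.75 × 0.10 = 0.0285
  coolant degradation: 0.10 × 0.45 × 0.43 = 0.01935
  tooling wear: 0.20 × 0.38 × 0.26 = 0.01976
  humidity excursion: 0.24 × 0.92 × 0.29 = 0.064032
  temperature drift: 0.08 × 0.28 × 0.69 = 0.015456
Normalizing constant Z = 0.0285 + 0.01935 + 0.01976 + 0.064032 + 0.015456 = 0.1471.
P(supplier lot change | evidence) ≈ 0.0285 / 0.1471 ≈ 0.194
P(coolant degradation | evidence) ≈ 0.01935 / 0.1471 ≈ 0.132
P(tooling wear | evidence) ≈ 0.01976 / 0.1471 ≈ 0.134
P(humidity excursion | evidence) ≈ 0.064032 / 0.1471 ≈ 0.435
P(temperature drift | evidence) ≈ 0.015456 / 0.1471 ≈ 0.105
The largest is 0.435, so humidity excursion is most probable.

humidity excursion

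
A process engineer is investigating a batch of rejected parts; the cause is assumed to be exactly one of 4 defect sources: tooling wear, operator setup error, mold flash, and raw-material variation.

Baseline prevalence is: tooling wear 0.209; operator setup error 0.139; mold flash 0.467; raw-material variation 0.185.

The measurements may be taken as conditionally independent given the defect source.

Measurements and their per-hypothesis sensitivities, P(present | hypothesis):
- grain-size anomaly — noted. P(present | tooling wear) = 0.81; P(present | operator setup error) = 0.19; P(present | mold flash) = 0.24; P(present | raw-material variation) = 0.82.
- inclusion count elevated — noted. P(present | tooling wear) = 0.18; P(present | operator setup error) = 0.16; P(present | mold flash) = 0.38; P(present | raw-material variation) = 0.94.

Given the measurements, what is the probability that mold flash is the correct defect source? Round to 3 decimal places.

For each hypothesis, the unnormalized posterior weight is prior × product of the measurement likelihoods:
  tooling wear: 0.209 × 0.81 × 0.18 = 0.030472
  operator setup error: 0.139 × 0.19 × 0.16 = 0.0042256
  mold flash: 0.467 × 0.24 × 0.38 = 0.04259
  raw-material variation: 0.185 × 0.82 × 0.94 = 0.1426
Normalizing constant Z = 0.030472 + 0.0042256 + 0.04259 + 0.1426 = 0.21989.
P(mold flash | evidence) = 0.04259 / 0.21989 ≈ 0.194.

0.194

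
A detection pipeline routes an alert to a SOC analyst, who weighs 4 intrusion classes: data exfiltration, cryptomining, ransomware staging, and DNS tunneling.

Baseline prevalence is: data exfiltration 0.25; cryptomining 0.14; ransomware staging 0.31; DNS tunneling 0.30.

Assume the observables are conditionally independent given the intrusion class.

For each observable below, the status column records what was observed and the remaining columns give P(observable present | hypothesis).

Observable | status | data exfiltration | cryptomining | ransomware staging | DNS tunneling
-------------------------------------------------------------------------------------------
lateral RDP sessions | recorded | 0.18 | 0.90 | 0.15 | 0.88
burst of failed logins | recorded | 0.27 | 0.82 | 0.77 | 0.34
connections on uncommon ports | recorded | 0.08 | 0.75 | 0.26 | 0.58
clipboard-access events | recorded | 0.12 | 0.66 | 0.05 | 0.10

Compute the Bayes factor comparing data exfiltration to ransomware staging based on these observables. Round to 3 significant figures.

Take the product of per-observable likelihoods under each hypothesis, then divide.
  data exfiltration: 0.18 × 0.27 × 0.08 × 0.12 = 0.00046656
  ransomware staging: 0.15 × 0.77 × 0.26 × 0.05 = 0.0015015
Bayes factor = 0.00046656 / 0.0015015 ≈ 0.311

0.311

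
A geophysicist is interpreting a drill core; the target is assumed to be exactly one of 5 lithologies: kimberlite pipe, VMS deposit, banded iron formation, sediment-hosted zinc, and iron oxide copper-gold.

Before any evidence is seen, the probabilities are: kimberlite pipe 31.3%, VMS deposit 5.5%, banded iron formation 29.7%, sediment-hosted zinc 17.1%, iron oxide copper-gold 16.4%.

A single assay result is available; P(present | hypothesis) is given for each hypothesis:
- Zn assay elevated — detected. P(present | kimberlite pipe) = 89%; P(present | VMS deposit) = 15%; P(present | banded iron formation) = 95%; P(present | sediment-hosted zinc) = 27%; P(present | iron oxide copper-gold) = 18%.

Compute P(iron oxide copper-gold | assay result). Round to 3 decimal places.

0.046

Multiply each prior by the likelihood of the assay result:
  kimberlite pipe: 0.313 × 0.89 = 0.27857
  VMS deposit: 0.055 × 0.15 = 0.00825
  banded iron formation: 0.297 × 0.95 = 0.28215
  sediment-hosted zinc: 0.171 × 0.27 = 0.04617
  iron oxide copper-gold: 0.164 × 0.18 = 0.02952
The unnormalized weights sum to 0.64466.
P(iron oxide copper-gold | evidence) = 0.02952 / 0.64466 ≈ 0.046.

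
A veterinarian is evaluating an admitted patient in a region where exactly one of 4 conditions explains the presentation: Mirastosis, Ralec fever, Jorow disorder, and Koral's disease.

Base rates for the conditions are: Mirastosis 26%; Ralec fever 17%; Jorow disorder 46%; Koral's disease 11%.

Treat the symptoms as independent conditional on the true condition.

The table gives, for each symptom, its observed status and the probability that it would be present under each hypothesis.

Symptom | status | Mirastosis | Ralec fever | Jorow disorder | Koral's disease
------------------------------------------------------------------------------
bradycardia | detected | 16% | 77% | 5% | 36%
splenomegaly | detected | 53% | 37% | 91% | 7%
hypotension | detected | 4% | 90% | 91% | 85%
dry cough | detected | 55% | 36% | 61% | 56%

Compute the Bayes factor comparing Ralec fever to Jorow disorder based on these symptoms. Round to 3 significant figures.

The Bayes factor is the ratio of the joint likelihoods of the symptom pattern under the two hypotheses.
  Ralec fever: 0.77 × 0.37 × 0.90 × 0.36 = 0.092308
  Jorow disorder: 0.05 × 0.91 × 0.91 × 0.61 = 0.025257
Bayes factor = 0.092308 / 0.025257 ≈ 3.65

3.65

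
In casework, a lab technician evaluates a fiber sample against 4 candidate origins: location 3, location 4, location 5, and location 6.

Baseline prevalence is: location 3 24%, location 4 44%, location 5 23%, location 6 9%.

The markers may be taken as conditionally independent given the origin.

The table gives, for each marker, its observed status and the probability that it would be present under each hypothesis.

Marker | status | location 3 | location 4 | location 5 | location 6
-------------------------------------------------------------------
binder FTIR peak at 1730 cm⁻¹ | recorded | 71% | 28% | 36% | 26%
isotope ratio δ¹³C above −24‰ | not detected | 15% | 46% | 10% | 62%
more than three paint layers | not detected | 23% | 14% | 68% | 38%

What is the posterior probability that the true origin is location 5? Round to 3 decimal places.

By Bayes' rule with conditional independence, the unnormalized weight for each hypothesis is prior × ∏ likelihoods (using 1 − P(present | H) for each absent marker):
  location 3: 0.24 × 0.71 × (1 − 0.15) × (1 − 0.23) = 0.11153
  location 4: 0.44 × 0.28 × (1 − 0.46) × (1 − 0.14) = 0.057214
  location 5: 0.23 × 0.36 × (1 − 0.10) × (1 − 0.68) = 0.023846
  location 6: 0.09 × 0.26 × (1 − 0.62) × (1 − 0.38) = 0.005513
Normalizing constant Z = 0.11153 + 0.057214 + 0.023846 + 0.005513 = 0.1981.
P(location 5 | evidence) = 0.023846 / 0.1981 ≈ 0.120.

0.120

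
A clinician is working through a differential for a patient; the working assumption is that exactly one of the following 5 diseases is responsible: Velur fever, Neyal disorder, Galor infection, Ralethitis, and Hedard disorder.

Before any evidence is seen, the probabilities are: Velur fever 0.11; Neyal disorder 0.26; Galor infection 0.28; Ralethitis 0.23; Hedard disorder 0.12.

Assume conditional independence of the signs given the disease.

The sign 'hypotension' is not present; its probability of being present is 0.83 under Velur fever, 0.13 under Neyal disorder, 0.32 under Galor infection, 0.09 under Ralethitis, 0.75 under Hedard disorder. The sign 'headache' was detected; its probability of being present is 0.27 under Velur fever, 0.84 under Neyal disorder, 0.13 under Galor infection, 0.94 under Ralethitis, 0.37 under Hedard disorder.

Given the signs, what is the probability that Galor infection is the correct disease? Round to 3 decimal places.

Multiply each prior by the joint likelihood of the sign pattern (using 1 − P(present | H) for each absent sign):
  Velur fever: 0.11 × (1 − 0.83) × 0.27 = 0.005049
  Neyal disorder: 0.26 × (1 − 0.13) × 0.84 = 0.19001
  Galor infection: 0.28 × (1 − 0.32) × 0.13 = 0.024752
  Ralethitis: 0.23 × (1 − 0.09) × 0.94 = 0.19674
  Hedard disorder: 0.12 × (1 − 0.75) × 0.37 = 0.0111
The unnormalized weights sum to 0.42765.
P(Galor infection | evidence) = 0.024752 / 0.42765 ≈ 0.058.

0.058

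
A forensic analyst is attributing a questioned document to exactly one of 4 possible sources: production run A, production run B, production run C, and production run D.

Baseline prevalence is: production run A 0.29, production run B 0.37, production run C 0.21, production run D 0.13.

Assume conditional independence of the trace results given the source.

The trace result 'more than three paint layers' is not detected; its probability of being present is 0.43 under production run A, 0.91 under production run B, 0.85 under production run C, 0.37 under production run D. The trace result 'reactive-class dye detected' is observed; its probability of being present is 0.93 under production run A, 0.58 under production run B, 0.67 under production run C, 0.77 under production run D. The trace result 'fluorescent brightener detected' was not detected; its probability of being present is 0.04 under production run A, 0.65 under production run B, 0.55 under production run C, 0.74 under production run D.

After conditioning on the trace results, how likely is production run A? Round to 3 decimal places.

0.819

By Bayes' rule with conditional independence, the unnormalized weight for each hypothesis is prior × ∏ likelihoods (using 1 − P(present | H) for each absent trace result):
  production run A: 0.29 × (1 − 0.43) × 0.93 × (1 − 0.04) = 0.14758
  production run B: 0.37 × (1 − 0.91) × 0.58 × (1 − 0.65) = 0.0067599
  production run C: 0.21 × (1 − 0.85) × 0.67 × (1 − 0.55) = 0.0094973
  production run D: 0.13 × (1 − 0.37) × 0.77 × (1 − 0.74) = 0.016396
Normalizing constant Z = 0.14758 + 0.0067599 + 0.0094973 + 0.016396 = 0.18023.
P(production run A | evidence) = 0.14758 / 0.18023 ≈ 0.819.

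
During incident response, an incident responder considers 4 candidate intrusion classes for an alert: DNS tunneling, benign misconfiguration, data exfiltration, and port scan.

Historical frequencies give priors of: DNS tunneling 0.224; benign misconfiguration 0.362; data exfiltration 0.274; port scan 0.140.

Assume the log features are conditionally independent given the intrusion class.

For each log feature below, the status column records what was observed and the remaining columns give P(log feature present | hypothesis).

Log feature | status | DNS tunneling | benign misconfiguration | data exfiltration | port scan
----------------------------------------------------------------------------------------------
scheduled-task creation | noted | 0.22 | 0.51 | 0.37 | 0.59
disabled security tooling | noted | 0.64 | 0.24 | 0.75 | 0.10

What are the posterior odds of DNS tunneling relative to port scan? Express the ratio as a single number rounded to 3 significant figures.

The normalizing constant cancels in an odds ratio, so compute prior × likelihood for the two hypotheses only:
  DNS tunneling: 0.224 × 0.22 × 0.64 = 0.031539
  port scan: 0.140 × 0.59 × 0.10 = 0.00826
Posterior odds = 0.031539 / 0.00826 ≈ 3.82.

3.82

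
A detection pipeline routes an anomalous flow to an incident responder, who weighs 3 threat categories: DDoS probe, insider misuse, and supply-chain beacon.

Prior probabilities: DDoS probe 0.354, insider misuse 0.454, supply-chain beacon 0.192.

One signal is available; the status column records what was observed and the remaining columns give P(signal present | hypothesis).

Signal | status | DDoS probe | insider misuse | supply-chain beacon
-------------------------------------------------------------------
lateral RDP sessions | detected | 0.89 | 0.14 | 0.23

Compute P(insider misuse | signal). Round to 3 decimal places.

By Bayes' rule, the unnormalized weight for each hypothesis is prior × likelihood:
  DDoS probe: 0.354 × 0.89 = 0.31506
  insider misuse: 0.454 × 0.14 = 0.06356
  supply-chain beacon: 0.192 × 0.23 = 0.04416
Normalizing constant Z = 0.31506 + 0.06356 + 0.04416 = 0.42278.
P(insider misuse | evidence) = 0.06356 / 0.42278 ≈ 0.150.

0.150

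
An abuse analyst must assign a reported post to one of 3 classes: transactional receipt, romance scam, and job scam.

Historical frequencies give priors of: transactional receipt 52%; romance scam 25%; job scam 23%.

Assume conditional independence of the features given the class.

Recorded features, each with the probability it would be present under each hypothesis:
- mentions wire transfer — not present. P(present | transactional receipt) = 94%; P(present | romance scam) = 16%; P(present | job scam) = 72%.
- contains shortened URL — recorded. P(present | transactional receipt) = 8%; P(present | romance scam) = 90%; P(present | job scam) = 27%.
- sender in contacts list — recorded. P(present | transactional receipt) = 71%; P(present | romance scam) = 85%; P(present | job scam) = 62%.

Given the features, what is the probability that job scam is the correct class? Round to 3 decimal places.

Multiply each prior by the joint likelihood of the feature pattern (using 1 − P(present | H) for each absent feature):
  transactional receipt: 0.52 × (1 − 0.94) × 0.08 × 0.71 = 0.0017722
  romance scam: 0.25 × (1 − 0.16) × 0.90 × 0.85 = 0.16065
  job scam: 0.23 × (1 − 0.72) × 0.27 × 0.62 = 0.010781
Marginal likelihood of the evidence = 0.1732.
P(job scam | evidence) = 0.010781 / 0.1732 ≈ 0.062.

0.062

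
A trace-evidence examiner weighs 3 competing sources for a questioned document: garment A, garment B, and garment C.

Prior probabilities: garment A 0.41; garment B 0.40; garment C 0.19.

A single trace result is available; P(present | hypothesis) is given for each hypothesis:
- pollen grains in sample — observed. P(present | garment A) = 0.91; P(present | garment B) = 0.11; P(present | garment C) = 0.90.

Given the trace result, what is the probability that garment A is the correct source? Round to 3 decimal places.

By Bayes' rule, the unnormalized weight for each hypothesis is prior × likelihood:
  garment A: 0.41 × 0.91 = 0.3731
  garment B: 0.40 × 0.11 = 0.044
  garment C: 0.19 × 0.90 = 0.171
Normalizing constant Z = 0.3731 + 0.044 + 0.171 = 0.5881.
P(garment A | evidence) = 0.3731 / 0.5881 ≈ 0.634.

0.634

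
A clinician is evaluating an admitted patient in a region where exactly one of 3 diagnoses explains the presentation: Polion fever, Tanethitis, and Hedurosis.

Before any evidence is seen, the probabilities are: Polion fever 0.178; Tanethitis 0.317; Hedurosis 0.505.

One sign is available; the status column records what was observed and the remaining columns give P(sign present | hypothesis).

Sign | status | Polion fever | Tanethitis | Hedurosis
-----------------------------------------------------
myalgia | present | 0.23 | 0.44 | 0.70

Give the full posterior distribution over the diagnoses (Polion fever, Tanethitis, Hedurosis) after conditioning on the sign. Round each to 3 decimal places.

By Bayes' rule, the unnormalized weight for each hypothesis is prior × likelihood:
  Polion fever: 0.178 × 0.23 = 0.04094
  Tanethitis: 0.317 × 0.44 = 0.13948
  Hedurosis: 0.505 × 0.70 = 0.3535
Normalizing constant Z = 0.04094 + 0.13948 + 0.3535 = 0.53392.
P(Polion fever | evidence) = 0.04094 / 0.53392 ≈ 0.077
P(Tanethitis | evidence) = 0.13948 / 0.53392 ≈ 0.261
P(Hedurosis | evidence) = 0.3535 / 0.53392 ≈ 0.662

0.077, 0.261, 0.662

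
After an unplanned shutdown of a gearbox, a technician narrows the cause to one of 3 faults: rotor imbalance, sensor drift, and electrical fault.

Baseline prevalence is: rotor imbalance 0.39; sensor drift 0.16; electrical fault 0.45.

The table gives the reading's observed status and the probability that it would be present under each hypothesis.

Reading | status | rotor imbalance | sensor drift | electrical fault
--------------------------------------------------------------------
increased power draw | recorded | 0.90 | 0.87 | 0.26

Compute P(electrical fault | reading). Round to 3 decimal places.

For each hypothesis, the unnormalized posterior weight is prior × likelihood:
  rotor imbalance: 0.39 × 0.90 = 0.351
  sensor drift: 0.16 × 0.87 = 0.1392
  electrical fault: 0.45 × 0.26 = 0.117
Marginal likelihood of the evidence = 0.6072.
P(electrical fault | evidence) = 0.117 / 0.6072 ≈ 0.193.

0.193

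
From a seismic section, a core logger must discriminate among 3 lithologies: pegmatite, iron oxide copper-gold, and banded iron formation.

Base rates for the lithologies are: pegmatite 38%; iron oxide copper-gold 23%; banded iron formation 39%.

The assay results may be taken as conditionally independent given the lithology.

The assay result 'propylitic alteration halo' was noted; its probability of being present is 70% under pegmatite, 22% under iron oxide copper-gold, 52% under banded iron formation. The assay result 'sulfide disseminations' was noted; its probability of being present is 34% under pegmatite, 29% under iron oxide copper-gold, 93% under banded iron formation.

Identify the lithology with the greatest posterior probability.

By Bayes' rule with conditional independence, the unnormalized weight for each hypothesis is prior × ∏ likelihoods:
  pegmatite: 0.38 × 0.70 × 0.34 = 0.09044
  iron oxide copper-gold: 0.23 × 0.22 × 0.29 = 0.014674
  banded iron formation: 0.39 × 0.52 × 0.93 = 0.1886
The unnormalized weights sum to 0.29372.
P(pegmatite | evidence) ≈ 0.09044 / 0.29372 ≈ 0.308
P(iron oxide copper-gold | evidence) ≈ 0.014674 / 0.29372 ≈ 0.050
P(banded iron formation | evidence) ≈ 0.1886 / 0.29372 ≈ 0.642
The largest is 0.642, so banded iron formation is most probable.

banded iron formation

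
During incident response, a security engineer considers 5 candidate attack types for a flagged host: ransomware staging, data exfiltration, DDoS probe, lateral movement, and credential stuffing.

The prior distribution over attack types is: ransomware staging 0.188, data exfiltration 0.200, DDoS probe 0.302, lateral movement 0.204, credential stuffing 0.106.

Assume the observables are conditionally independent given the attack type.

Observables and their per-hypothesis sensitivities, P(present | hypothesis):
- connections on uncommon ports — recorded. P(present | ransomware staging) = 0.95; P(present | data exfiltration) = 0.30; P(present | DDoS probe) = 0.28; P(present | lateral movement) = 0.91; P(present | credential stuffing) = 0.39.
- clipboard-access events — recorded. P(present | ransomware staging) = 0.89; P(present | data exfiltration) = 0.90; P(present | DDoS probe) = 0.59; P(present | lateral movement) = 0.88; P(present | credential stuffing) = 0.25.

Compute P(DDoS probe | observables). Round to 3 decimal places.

0.114

By Bayes' rule with conditional independence, the unnormalized weight for each hypothesis is prior × ∏ likelihoods:
  ransomware staging: 0.188 × 0.95 × 0.89 = 0.15895
  data exfiltration: 0.200 × 0.30 × 0.90 = 0.054
  DDoS probe: 0.302 × 0.28 × 0.59 = 0.04989
  lateral movement: 0.204 × 0.91 × 0.88 = 0.16336
  credential stuffing: 0.106 × 0.39 × 0.25 = 0.010335
Normalizing constant Z = 0.15895 + 0.054 + 0.04989 + 0.16336 + 0.010335 = 0.43654.
P(DDoS probe | evidence) = 0.04989 / 0.43654 ≈ 0.114.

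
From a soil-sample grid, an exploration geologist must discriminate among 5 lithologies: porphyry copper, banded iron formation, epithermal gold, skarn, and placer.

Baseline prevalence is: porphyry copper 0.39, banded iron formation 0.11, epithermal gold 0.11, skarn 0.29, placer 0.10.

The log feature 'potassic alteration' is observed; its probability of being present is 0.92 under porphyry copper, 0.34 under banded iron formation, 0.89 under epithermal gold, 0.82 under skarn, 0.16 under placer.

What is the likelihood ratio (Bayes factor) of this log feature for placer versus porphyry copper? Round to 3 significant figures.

0.174

The Bayes factor is the ratio of the two likelihoods.
  placer: 0.16
  porphyry copper: 0.92
Bayes factor = 0.16 / 0.92 ≈ 0.174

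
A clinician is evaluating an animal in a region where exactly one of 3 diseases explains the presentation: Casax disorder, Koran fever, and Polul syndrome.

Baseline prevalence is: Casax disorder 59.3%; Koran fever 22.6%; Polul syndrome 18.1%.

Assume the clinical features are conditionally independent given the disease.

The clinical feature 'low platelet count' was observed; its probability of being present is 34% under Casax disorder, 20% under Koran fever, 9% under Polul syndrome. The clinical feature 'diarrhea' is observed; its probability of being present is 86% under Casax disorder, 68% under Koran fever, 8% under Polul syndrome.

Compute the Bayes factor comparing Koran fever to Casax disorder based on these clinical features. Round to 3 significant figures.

0.465

The Bayes factor is the ratio of the joint likelihoods of the clinical feature pattern under the two hypotheses.
  Koran fever: 0.20 × 0.68 = 0.136
  Casax disorder: 0.34 × 0.86 = 0.2924
Bayes factor = 0.136 / 0.2924 ≈ 0.465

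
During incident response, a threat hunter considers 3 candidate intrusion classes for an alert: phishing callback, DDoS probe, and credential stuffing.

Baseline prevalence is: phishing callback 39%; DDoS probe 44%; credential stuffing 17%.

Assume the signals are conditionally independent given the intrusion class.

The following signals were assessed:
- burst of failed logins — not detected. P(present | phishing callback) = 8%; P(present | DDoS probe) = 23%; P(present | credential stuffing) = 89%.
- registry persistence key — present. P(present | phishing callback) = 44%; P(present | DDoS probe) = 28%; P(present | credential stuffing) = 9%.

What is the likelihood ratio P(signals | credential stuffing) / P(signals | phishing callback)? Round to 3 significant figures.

Take the product of per-signal likelihoods under each hypothesis (using 1 − P(present | H) for each absent signal), then divide.
  credential stuffing: (1 − 0.89) × 0.09 = 0.0099
  phishing callback: (1 − 0.08) × 0.44 = 0.4048
Bayes factor = 0.0099 / 0.4048 ≈ 0.0245

0.0245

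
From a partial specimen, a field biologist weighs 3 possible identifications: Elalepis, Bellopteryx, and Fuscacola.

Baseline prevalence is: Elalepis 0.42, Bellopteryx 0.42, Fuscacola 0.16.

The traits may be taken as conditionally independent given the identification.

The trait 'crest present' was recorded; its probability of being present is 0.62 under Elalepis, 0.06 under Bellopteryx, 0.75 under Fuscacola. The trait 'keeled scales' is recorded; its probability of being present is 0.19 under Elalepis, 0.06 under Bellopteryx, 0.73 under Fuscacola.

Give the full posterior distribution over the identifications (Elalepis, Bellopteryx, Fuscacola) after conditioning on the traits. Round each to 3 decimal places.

For each hypothesis, the unnormalized posterior weight is prior × product of the trait likelihoods:
  Elalepis: 0.42 × 0.62 × 0.19 = 0.049476
  Bellopteryx: 0.42 × 0.06 × 0.06 = 0.001512
  Fuscacola: 0.16 × 0.75 × 0.73 = 0.0876
Marginal likelihood of the evidence = 0.13859.
P(Elalepis | evidence) = 0.049476 / 0.13859 ≈ 0.357
P(Bellopteryx | evidence) = 0.001512 / 0.13859 ≈ 0.011
P(Fuscacola | evidence) = 0.0876 / 0.13859 ≈ 0.632

0.357, 0.011, 0.632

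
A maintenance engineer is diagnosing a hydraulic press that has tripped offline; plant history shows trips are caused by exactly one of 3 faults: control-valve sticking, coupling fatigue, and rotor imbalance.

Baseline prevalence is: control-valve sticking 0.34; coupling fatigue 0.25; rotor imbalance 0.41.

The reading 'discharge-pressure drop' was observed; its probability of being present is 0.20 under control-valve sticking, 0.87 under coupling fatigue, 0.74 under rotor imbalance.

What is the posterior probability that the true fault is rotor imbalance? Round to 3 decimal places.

Multiply each prior by the likelihood of the reading:
  control-valve sticking: 0.34 × 0.20 = 0.068
  coupling fatigue: 0.25 × 0.87 = 0.2175
  rotor imbalance: 0.41 × 0.74 = 0.3034
Marginal likelihood of the evidence = 0.5889.
P(rotor imbalance | evidence) = 0.3034 / 0.5889 ≈ 0.515.

0.515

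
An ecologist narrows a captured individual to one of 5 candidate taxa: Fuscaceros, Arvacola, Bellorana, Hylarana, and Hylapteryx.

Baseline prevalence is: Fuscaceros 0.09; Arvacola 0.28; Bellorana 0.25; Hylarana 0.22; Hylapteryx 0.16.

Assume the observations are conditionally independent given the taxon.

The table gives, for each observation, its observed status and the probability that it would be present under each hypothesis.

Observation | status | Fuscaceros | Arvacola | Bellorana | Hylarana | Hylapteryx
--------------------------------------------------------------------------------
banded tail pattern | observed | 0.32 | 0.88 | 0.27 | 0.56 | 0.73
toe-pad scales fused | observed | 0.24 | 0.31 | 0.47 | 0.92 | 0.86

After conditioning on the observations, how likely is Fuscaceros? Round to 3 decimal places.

0.021

Multiply each prior by the joint likelihood of the evidence pattern:
  Fuscaceros: 0.09 × 0.32 × 0.24 = 0.006912
  Arvacola: 0.28 × 0.88 × 0.31 = 0.076384
  Bellorana: 0.25 × 0.27 × 0.47 = 0.031725
  Hylarana: 0.22 × 0.56 × 0.92 = 0.11334
  Hylapteryx: 0.16 × 0.73 × 0.86 = 0.10045
The unnormalized weights sum to 0.32881.
P(Fuscaceros | evidence) = 0.006912 / 0.32881 ≈ 0.021.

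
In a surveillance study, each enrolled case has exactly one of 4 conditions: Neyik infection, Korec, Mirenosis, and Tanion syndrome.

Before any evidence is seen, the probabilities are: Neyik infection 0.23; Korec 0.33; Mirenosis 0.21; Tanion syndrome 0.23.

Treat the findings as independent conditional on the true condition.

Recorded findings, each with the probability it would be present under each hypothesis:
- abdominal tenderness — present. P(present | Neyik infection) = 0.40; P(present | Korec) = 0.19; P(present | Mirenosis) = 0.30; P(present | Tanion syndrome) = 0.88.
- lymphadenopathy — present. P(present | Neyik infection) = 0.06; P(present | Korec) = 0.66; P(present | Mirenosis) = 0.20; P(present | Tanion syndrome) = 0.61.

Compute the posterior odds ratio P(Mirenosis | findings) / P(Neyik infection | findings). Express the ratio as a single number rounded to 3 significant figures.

Unnormalized posterior weight (prior times the finding likelihoods) for each of the two hypotheses:
  Mirenosis: 0.21 × 0.30 × 0.20 = 0.0126
  Neyik infection: 0.23 × 0.40 × 0.06 = 0.00552
Odds(Mirenosis : Neyik infection) = 0.0126 / 0.00552 ≈ 2.28.

2.28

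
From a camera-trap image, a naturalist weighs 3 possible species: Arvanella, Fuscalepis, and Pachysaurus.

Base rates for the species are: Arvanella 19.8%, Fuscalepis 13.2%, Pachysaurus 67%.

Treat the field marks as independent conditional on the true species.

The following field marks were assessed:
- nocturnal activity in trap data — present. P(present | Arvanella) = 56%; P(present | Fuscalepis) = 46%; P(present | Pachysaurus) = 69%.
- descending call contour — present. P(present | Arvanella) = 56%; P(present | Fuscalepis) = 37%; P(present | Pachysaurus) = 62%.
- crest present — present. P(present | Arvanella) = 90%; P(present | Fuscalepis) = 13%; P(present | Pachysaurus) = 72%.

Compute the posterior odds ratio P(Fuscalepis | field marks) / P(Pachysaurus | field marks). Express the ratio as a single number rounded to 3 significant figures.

0.0142

The normalizing constant cancels in an odds ratio, so compute prior × likelihood for the two hypotheses only:
  Fuscalepis: 0.132 × 0.46 × 0.37 × 0.13 = 0.0029206
  Pachysaurus: 0.670 × 0.69 × 0.62 × 0.72 = 0.20637
Posterior odds = 0.0029206 / 0.20637 ≈ 0.0142.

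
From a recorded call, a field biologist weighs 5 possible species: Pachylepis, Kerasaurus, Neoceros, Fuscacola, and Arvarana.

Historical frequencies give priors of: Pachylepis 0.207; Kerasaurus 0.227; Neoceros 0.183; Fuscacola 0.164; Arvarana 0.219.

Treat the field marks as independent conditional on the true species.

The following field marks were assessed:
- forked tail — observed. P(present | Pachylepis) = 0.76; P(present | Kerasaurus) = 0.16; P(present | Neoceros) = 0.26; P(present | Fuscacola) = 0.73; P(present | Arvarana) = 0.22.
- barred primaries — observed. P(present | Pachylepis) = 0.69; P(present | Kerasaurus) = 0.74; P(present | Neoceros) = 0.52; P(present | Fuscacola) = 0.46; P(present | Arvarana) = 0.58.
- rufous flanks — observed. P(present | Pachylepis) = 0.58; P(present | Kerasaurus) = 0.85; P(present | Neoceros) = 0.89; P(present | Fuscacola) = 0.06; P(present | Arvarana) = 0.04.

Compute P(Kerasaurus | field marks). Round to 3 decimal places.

By Bayes' rule with conditional independence, the unnormalized weight for each hypothesis is prior × ∏ likelihoods:
  Pachylepis: 0.207 × 0.76 × 0.69 × 0.58 = 0.062959
  Kerasaurus: 0.227 × 0.16 × 0.74 × 0.85 = 0.022845
  Neoceros: 0.183 × 0.26 × 0.52 × 0.89 = 0.02202
  Fuscacola: 0.164 × 0.73 × 0.46 × 0.06 = 0.0033043
  Arvarana: 0.219 × 0.22 × 0.58 × 0.04 = 0.0011178
The unnormalized weights sum to 0.11225.
P(Kerasaurus | evidence) = 0.022845 / 0.11225 ≈ 0.204.

0.204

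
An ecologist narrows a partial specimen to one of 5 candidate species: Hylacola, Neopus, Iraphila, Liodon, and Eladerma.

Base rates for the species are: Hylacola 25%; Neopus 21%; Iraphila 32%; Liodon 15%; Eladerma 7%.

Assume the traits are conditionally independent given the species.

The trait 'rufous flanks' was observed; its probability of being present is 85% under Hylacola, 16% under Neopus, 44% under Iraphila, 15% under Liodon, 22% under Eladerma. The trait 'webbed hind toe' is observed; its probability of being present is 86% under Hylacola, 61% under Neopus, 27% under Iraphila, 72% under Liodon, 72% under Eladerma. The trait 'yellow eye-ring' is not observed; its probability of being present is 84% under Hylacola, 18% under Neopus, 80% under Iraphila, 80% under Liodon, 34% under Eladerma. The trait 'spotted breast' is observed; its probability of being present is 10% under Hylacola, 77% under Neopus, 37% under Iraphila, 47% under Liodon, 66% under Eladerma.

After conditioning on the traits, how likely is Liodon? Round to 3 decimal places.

0.061

Multiply each prior by the joint likelihood of the trait pattern (using 1 − P(present | H) for each absent trait):
  Hylacola: 0.25 × 0.85 × 0.86 × (1 − 0.84) × 0.10 = 0.002924
  Neopus: 0.21 × 0.16 × 0.61 × (1 − 0.18) × 0.77 = 0.012941
  Iraphila: 0.32 × 0.44 × 0.27 × (1 − 0.80) × 0.37 = 0.0028132
  Liodon: 0.15 × 0.15 × 0.72 × (1 − 0.80) × 0.47 = 0.0015228
  Eladerma: 0.07 × 0.22 × 0.72 × (1 − 0.34) × 0.66 = 0.0048299
The unnormalized weights sum to 0.025031.
P(Liodon | evidence) = 0.0015228 / 0.025031 ≈ 0.061.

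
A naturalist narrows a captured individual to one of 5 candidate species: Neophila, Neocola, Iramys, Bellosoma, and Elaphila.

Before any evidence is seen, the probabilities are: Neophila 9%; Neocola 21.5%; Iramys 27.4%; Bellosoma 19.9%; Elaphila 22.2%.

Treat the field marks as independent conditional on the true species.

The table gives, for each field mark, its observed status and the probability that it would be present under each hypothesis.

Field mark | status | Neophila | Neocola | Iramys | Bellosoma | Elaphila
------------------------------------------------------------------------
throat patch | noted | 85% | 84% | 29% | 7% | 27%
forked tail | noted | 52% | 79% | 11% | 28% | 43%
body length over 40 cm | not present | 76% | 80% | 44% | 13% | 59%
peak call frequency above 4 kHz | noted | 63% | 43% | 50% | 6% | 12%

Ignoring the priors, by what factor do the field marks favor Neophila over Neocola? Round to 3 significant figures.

1.17

Take the product of per-field mark likelihoods under each hypothesis (using 1 − P(present | H) for each absent field mark), then divide.
  Neophila: 0.85 × 0.52 × (1 − 0.76) × 0.63 = 0.06683
  Neocola: 0.84 × 0.79 × (1 − 0.80) × 0.43 = 0.05707
Bayes factor = 0.06683 / 0.05707 ≈ 1.17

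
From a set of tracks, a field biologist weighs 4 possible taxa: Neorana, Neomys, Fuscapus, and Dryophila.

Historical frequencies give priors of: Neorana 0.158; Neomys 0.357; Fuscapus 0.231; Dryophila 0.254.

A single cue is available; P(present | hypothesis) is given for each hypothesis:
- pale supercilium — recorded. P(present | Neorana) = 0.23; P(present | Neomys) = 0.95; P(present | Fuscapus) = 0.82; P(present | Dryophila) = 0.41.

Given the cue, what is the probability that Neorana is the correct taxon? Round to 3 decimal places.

Multiply each prior by the likelihood of the cue:
  Neorana: 0.158 × 0.23 = 0.03634
  Neomys: 0.357 × 0.95 = 0.33915
  Fuscapus: 0.231 × 0.82 = 0.18942
  Dryophila: 0.254 × 0.41 = 0.10414
The unnormalized weights sum to 0.66905.
P(Neorana | evidence) = 0.03634 / 0.66905 ≈ 0.054.

0.054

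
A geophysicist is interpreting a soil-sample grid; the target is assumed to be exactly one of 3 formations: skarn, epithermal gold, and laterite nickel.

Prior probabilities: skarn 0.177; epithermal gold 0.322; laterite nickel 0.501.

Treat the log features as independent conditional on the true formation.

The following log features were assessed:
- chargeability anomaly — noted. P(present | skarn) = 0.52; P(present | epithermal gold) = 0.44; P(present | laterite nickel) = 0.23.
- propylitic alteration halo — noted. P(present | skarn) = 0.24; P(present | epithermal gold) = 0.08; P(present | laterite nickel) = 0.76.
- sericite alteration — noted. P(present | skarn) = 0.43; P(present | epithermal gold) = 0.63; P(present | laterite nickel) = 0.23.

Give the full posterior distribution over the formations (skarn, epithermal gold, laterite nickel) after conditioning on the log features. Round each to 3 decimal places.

For each hypothesis, the unnormalized posterior weight is prior × product of the log feature likelihoods:
  skarn: 0.177 × 0.52 × 0.24 × 0.43 = 0.0094985
  epithermal gold: 0.322 × 0.44 × 0.08 × 0.63 = 0.0071407
  laterite nickel: 0.501 × 0.23 × 0.76 × 0.23 = 0.020142
Marginal likelihood of the evidence = 0.036781.
P(skarn | evidence) = 0.0094985 / 0.036781 ≈ 0.258
P(epithermal gold | evidence) = 0.0071407 / 0.036781 ≈ 0.194
P(laterite nickel | evidence) = 0.020142 / 0.036781 ≈ 0.548

0.258, 0.194, 0.548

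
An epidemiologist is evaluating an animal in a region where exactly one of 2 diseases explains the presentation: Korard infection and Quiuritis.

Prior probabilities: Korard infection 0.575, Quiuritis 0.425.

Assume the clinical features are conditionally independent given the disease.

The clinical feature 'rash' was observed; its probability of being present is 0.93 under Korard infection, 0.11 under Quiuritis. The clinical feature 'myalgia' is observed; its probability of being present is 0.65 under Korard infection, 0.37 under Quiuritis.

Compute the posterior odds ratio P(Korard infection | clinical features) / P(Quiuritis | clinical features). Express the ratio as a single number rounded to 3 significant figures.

20.1

Posterior odds equal prior odds times the likelihood ratio; only the two competing hypotheses matter.
  Korard infection: 0.575 × 0.93 × 0.65 = 0.34759
  Quiuritis: 0.425 × 0.11 × 0.37 = 0.017298
Odds(Korard infection : Quiuritis) = 0.34759 / 0.017298 ≈ 20.1.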